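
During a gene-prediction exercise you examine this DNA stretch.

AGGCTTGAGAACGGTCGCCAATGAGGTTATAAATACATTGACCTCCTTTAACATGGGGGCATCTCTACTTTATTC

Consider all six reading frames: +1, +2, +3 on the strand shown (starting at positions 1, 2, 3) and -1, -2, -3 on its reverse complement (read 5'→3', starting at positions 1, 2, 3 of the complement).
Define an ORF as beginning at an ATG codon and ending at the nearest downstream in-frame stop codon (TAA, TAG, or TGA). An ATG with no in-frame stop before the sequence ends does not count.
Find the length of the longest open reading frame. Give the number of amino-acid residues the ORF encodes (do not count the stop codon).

Reverse complement (5'→3'): GAATAAAGTAGAGATGCCCCCATGTTAAAGGAGGTCAATGTATTTATAACCTCATTGGCGACCGTTCTCAAGCCT
Frame +1: AGG CTT GAG AAC GGT CGC CAA TGA GGT TAT AAA TAC ATT GAC CTC CTT TAA CAT GGG GGC ATC TCT ACT TTA TTC — no ATG→stop ORF.
Frame +2: GGC TTG AGA ACG GTC GCC AAT GAG GTT ATA AAT ACA TTG ACC TCC TTT AAC ATG GGG GCA TCT CTA CTT TAT — no ATG→stop ORF.
Frame +3: GCT TGA GAA CGG TCG CCA ATG AGG TTA TAA ATA CAT TGA CCT CCT TTA ACA TGG GGG CAT CTC TAC TTT ATT — ATG at 21, stop TAA at 30 → 12 nt.
Frame -1: GAA TAA AGT AGA GAT GCC CCC ATG TTA AAG GAG GTC AAT GTA TTT ATA ACC TCA TTG GCG ACC GTT CTC AAG CCT — no ATG→stop ORF.
Frame -2: AAT AAA GTA GAG ATG CCC CCA TGT TAA AGG AGG TCA ATG TAT TTA TAA CCT CAT TGG CGA CCG TTC TCA AGC — ATG at 14, stop TAA at 26 → 15 nt; ATG at 38, stop TAA at 47 → 12 nt.
Frame -3: ATA AAG TAG AGA TGC CCC CAT GTT AAA GGA GGT CAA TGT ATT TAT AAC CTC ATT GGC GAC CGT TCT CAA GCC — no ATG→stop ORF.
Longest: frame -2, positions 14–28, 15 nt = 5 codons = 4 aa. → 4 amino acids.

4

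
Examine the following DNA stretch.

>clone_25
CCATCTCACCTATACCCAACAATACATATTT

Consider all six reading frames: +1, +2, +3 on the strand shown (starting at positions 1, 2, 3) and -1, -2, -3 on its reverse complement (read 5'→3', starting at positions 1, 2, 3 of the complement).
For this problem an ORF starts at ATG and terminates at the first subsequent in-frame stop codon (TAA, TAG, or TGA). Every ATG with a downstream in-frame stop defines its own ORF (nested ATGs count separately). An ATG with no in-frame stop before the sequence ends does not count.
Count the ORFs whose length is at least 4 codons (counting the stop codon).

1

Reverse complement (5'→3'): AAATATGTATTGTTGGGTATAGGTGAGATGG
Frame +1: CCA TCT CAC CTA TAC CCA ACA ATA CAT ATT — no ATG→stop ORF.
Frame +2: CAT CTC ACC TAT ACC CAA CAA TAC ATA TTT — no ATG→stop ORF.
Frame +3: ATC TCA CCT ATA CCC AAC AAT ACA TAT — no ATG→stop ORF.
Frame -1: AAA TAT GTA TTG TTG GGT ATA GGT GAG ATG — no ATG→stop ORF.
Frame -2: AAT ATG TAT TGT TGG GTA TAG GTG AGA TGG — ATG at 5, stop TAG at 20 → 18 nt.
Frame -3: ATA TGT ATT GTT GGG TAT AGG TGA GAT — no ATG→stop ORF.
ORFs ≥ 4 codons: frame -2 5–22 (6 codons). Count = 1.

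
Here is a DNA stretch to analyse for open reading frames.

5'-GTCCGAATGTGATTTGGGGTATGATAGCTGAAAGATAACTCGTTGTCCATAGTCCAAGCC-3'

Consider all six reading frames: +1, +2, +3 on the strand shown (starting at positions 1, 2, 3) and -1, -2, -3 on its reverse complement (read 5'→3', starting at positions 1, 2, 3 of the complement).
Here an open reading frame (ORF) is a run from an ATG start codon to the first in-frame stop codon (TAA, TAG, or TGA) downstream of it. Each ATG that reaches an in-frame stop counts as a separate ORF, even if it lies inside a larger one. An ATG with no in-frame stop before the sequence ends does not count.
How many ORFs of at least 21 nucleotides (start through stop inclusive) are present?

Reverse complement (5'→3'): GGCTTGGACTATGGACAACGAGTTATCTTTCAGCTATCATACCCCAAATCACATTCGGAC
Frame +1: GTC CGA ATG TGA TTT GGG GTA TGA TAG CTG AAA GAT AAC TCG TTG TCC ATA GTC CAA GCC — ATG at 7, stop TGA at 10 → 6 nt.
Frame +2: TCC GAA TGT GAT TTG GGG TAT GAT AGC TGA AAG ATA ACT CGT TGT CCA TAG TCC AAG — no ATG→stop ORF.
Frame +3: CCG AAT GTG ATT TGG GGT ATG ATA GCT GAA AGA TAA CTC GTT GTC CAT AGT CCA AGC — ATG at 21, stop TAA at 36 → 18 nt.
Frame -1: GGC TTG GAC TAT GGA CAA CGA GTT ATC TTT CAG CTA TCA TAC CCC AAA TCA CAT TCG GAC — no ATG→stop ORF.
Frame -2: GCT TGG ACT ATG GAC AAC GAG TTA TCT TTC AGC TAT CAT ACC CCA AAT CAC ATT CGG — no ATG→stop ORF.
Frame -3: CTT GGA CTA TGG ACA ACG AGT TAT CTT TCA GCT ATC ATA CCC CAA ATC ACA TTC GGA — no ATG→stop ORF.
No ORF reaches 21 nucleotides. Count = 0.

0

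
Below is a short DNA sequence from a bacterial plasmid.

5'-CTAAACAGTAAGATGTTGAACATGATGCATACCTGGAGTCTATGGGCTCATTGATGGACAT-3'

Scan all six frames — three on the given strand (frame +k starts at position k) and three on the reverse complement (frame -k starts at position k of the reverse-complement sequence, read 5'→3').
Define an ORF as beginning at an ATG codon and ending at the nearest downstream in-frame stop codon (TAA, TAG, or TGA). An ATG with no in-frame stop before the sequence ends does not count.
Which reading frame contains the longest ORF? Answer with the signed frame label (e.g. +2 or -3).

+1

Reverse complement (5'→3'): ATGTCCATCAATGAGCCCATAGACTCCAGGTATGCATCATGTTCAACATCTTACTGTTTAG
Frame +1: CTA AAC AGT AAG ATG TTG AAC ATG ATG CAT ACC TGG AGT CTA TGG GCT CAT TGA TGG ACA — ATG at 13, stop TGA at 52 → 42 nt; ATG at 22, stop TGA at 52 → 33 nt; ATG at 25, stop TGA at 52 → 30 nt.
Frame +2: TAA ACA GTA AGA TGT TGA ACA TGA TGC ATA CCT GGA GTC TAT GGG CTC ATT GAT GGA CAT — no ATG→stop ORF.
Frame +3: AAA CAG TAA GAT GTT GAA CAT GAT GCA TAC CTG GAG TCT ATG GGC TCA TTG ATG GAC — no ATG→stop ORF.
Frame -1: ATG TCC ATC AAT GAG CCC ATA GAC TCC AGG TAT GCA TCA TGT TCA ACA TCT TAC TGT TTA — no ATG→stop ORF.
Frame -2: TGT CCA TCA ATG AGC CCA TAG ACT CCA GGT ATG CAT CAT GTT CAA CAT CTT ACT GTT TAG — ATG at 11, stop TAG at 20 → 12 nt; ATG at 32, stop TAG at 59 → 30 nt.
Frame -3: GTC CAT CAA TGA GCC CAT AGA CTC CAG GTA TGC ATC ATG TTC AAC ATC TTA CTG TTT — no ATG→stop ORF.
Longest ORF is 42 nt in frame +1 (positions 13–54).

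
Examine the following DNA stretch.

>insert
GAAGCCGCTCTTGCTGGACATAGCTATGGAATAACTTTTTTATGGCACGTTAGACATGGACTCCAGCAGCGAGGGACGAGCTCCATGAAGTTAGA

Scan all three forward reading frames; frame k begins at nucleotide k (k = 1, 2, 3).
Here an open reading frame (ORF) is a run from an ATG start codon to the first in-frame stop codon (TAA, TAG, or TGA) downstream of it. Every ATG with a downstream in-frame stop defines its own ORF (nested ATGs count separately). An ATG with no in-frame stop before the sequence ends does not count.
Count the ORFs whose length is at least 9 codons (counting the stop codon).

1

Frame 1: GAA GCC GCT CTT GCT GGA CAT AGC TAT GGA ATA ACT TTT TTA TGG CAC GTT AGA CAT GGA CTC CAG CAG CGA GGG ACG AGC TCC ATG AAG TTA — no ATG→stop ORF.
Frame 2: AAG CCG CTC TTG CTG GAC ATA GCT ATG GAA TAA CTT TTT TAT GGC ACG TTA GAC ATG GAC TCC AGC AGC GAG GGA CGA GCT CCA TGA AGT TAG — ATG at 26, stop TAA at 32 → 9 nt; ATG at 56, stop TGA at 86 → 33 nt.
Frame 3: AGC CGC TCT TGC TGG ACA TAG CTA TGG AAT AAC TTT TTT ATG GCA CGT TAG ACA TGG ACT CCA GCA GCG AGG GAC GAG CTC CAT GAA GTT AGA — ATG at 42, stop TAG at 51 → 12 nt.
ORFs ≥ 9 codons: frame 2 56–88 (11 codons). Count = 1.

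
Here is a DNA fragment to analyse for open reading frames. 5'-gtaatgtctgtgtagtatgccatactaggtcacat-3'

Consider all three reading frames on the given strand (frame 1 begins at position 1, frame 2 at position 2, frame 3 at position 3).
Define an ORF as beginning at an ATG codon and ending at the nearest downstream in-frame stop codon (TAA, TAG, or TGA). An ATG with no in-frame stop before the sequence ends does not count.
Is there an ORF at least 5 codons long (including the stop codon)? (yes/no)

no

Frame 1: GTA ATG TCT GTG TAG TAT GCC ATA CTA GGT CAC — ATG at 4, stop TAG at 13 → 12 nt.
Frame 2: TAA TGT CTG TGT AGT ATG CCA TAC TAG GTC ACA — ATG at 17, stop TAG at 26 → 12 nt.
Frame 3: AAT GTC TGT GTA GTA TGC CAT ACT AGG TCA CAT — no ATG→stop ORF.
Largest ORF found is 4 codons < 5, so no.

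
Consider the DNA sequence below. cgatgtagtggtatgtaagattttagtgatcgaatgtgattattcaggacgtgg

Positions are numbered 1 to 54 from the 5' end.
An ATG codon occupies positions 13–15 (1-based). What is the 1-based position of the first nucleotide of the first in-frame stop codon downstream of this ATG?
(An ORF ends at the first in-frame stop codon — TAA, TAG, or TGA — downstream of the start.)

Codons from position 13: ATG (13–15), TAA (16–18).
TAA is a stop codon; it begins at position 16.

16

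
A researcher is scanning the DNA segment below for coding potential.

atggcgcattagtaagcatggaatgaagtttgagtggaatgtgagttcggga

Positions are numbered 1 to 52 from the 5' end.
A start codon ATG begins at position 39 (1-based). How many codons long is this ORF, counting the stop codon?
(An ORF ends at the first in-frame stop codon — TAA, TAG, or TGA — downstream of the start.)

2

Codons from position 39: ATG (39–41), TGA (42–44).
TGA is the first in-frame stop; that's 2 codons including the stop.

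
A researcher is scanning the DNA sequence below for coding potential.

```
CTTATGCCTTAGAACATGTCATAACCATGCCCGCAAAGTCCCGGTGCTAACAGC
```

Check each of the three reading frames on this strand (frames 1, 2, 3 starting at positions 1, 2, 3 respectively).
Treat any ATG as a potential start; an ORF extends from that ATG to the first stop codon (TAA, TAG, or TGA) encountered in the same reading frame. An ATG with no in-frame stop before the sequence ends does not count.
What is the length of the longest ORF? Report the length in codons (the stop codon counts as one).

Frame 1: CTT ATG CCT TAG AAC ATG TCA TAA CCA TGC CCG CAA AGT CCC GGT GCT AAC AGC — ATG at 4, stop TAG at 10 → 9 nt; ATG at 16, stop TAA at 22 → 9 nt.
Frame 2: TTA TGC CTT AGA ACA TGT CAT AAC CAT GCC CGC AAA GTC CCG GTG CTA ACA — no ATG→stop ORF.
Frame 3: TAT GCC TTA GAA CAT GTC ATA ACC ATG CCC GCA AAG TCC CGG TGC TAA CAG — ATG at 27, stop TAA at 48 → 24 nt.
Longest: frame 3, positions 27–50, 24 nt = 8 codons = 7 aa. → 8 codons.

8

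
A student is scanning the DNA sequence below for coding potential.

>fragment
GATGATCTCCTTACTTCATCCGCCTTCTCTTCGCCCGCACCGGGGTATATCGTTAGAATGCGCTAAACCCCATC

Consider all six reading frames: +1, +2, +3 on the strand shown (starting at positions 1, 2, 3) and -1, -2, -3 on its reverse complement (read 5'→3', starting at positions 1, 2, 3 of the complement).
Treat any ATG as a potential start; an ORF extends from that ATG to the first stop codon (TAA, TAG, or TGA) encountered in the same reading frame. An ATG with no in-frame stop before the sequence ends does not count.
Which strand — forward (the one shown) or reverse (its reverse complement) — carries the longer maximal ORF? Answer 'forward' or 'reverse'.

reverse

Reverse complement (5'→3'): GATGGGGTTTAGCGCATTCTAACGATATACCCCGGTGCGGGCGAAGAGAAGGCGGATGAAGTAAGGAGATCATC
Frame +1: GAT GAT CTC CTT ACT TCA TCC GCC TTC TCT TCG CCC GCA CCG GGG TAT ATC GTT AGA ATG CGC TAA ACC CCA — ATG at 58, stop TAA at 64 → 9 nt.
Frame +2: ATG ATC TCC TTA CTT CAT CCG CCT TCT CTT CGC CCG CAC CGG GGT ATA TCG TTA GAA TGC GCT AAA CCC CAT — no ATG→stop ORF.
Frame +3: TGA TCT CCT TAC TTC ATC CGC CTT CTC TTC GCC CGC ACC GGG GTA TAT CGT TAG AAT GCG CTA AAC CCC ATC — no ATG→stop ORF.
Frame -1: GAT GGG GTT TAG CGC ATT CTA ACG ATA TAC CCC GGT GCG GGC GAA GAG AAG GCG GAT GAA GTA AGG AGA TCA — no ATG→stop ORF.
Frame -2: ATG GGG TTT AGC GCA TTC TAA CGA TAT ACC CCG GTG CGG GCG AAG AGA AGG CGG ATG AAG TAA GGA GAT CAT — ATG at 2, stop TAA at 20 → 21 nt; ATG at 56, stop TAA at 62 → 9 nt.
Frame -3: TGG GGT TTA GCG CAT TCT AAC GAT ATA CCC CGG TGC GGG CGA AGA GAA GGC GGA TGA AGT AAG GAG ATC ATC — no ATG→stop ORF.
Forward-strand max 9 nt; reverse-strand max 21 nt. The reverse strand has the longer ORF.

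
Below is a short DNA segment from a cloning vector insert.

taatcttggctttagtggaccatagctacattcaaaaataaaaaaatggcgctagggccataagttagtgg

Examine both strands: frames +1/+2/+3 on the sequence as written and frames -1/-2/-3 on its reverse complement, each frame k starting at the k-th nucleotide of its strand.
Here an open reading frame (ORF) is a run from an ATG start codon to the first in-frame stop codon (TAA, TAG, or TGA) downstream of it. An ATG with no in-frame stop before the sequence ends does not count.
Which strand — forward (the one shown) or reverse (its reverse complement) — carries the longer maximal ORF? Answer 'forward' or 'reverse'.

reverse

Reverse complement (5'→3'): CCACTAACTTATGGCCCTAGCGCCATTTTTTTATTTTTGAATGTAGCTATGGTCCACTAAAGCCAAGATTA
Frame +1: TAA TCT TGG CTT TAG TGG ACC ATA GCT ACA TTC AAA AAT AAA AAA ATG GCG CTA GGG CCA TAA GTT AGT — ATG at 46, stop TAA at 61 → 18 nt.
Frame +2: AAT CTT GGC TTT AGT GGA CCA TAG CTA CAT TCA AAA ATA AAA AAA TGG CGC TAG GGC CAT AAG TTA GTG — no ATG→stop ORF.
Frame +3: ATC TTG GCT TTA GTG GAC CAT AGC TAC ATT CAA AAA TAA AAA AAT GGC GCT AGG GCC ATA AGT TAG TGG — no ATG→stop ORF.
Frame -1: CCA CTA ACT TAT GGC CCT AGC GCC ATT TTT TTA TTT TTG AAT GTA GCT ATG GTC CAC TAA AGC CAA GAT — ATG at 49, stop TAA at 58 → 12 nt.
Frame -2: CAC TAA CTT ATG GCC CTA GCG CCA TTT TTT TAT TTT TGA ATG TAG CTA TGG TCC ACT AAA GCC AAG ATT — ATG at 11, stop TGA at 38 → 30 nt; ATG at 41, stop TAG at 44 → 6 nt.
Frame -3: ACT AAC TTA TGG CCC TAG CGC CAT TTT TTT ATT TTT GAA TGT AGC TAT GGT CCA CTA AAG CCA AGA TTA — no ATG→stop ORF.
Forward-strand max 18 nt; reverse-strand max 30 nt. The reverse strand has the longer ORF.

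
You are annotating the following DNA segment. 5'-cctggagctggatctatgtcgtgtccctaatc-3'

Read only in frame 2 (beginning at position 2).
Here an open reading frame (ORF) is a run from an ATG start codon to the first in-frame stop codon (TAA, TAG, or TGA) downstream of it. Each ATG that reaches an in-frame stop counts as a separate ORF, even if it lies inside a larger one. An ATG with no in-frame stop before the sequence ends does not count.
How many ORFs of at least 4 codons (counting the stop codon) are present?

Frame 2: CTG GAG CTG GAT CTA TGT CGT GTC CCT AAT — no ATG→stop ORF.
No ORF reaches 4 codons. Count = 0.

0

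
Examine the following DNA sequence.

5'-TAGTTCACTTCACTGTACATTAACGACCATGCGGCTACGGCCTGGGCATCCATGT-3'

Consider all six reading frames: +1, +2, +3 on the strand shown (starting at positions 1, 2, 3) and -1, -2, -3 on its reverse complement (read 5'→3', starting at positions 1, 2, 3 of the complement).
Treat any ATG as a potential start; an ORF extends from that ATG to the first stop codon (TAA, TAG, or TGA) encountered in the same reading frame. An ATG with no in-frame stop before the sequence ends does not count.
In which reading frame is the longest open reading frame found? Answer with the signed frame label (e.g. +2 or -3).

Reverse complement (5'→3'): ACATGGATGCCCAGGCCGTAGCCGCATGGTCGTTAATGTACAGTGAAGTGAACTA
Frame +1: TAG TTC ACT TCA CTG TAC ATT AAC GAC CAT GCG GCT ACG GCC TGG GCA TCC ATG — no ATG→stop ORF.
Frame +2: AGT TCA CTT CAC TGT ACA TTA ACG ACC ATG CGG CTA CGG CCT GGG CAT CCA TGT — no ATG→stop ORF.
Frame +3: GTT CAC TTC ACT GTA CAT TAA CGA CCA TGC GGC TAC GGC CTG GGC ATC CAT — no ATG→stop ORF.
Frame -1: ACA TGG ATG CCC AGG CCG TAG CCG CAT GGT CGT TAA TGT ACA GTG AAG TGA ACT — ATG at 7, stop TAG at 19 → 15 nt.
Frame -2: CAT GGA TGC CCA GGC CGT AGC CGC ATG GTC GTT AAT GTA CAG TGA AGT GAA CTA — ATG at 26, stop TGA at 44 → 21 nt.
Frame -3: ATG GAT GCC CAG GCC GTA GCC GCA TGG TCG TTA ATG TAC AGT GAA GTG AAC — no ATG→stop ORF.
Longest ORF is 21 nt in frame -2 (positions 26–46).

-2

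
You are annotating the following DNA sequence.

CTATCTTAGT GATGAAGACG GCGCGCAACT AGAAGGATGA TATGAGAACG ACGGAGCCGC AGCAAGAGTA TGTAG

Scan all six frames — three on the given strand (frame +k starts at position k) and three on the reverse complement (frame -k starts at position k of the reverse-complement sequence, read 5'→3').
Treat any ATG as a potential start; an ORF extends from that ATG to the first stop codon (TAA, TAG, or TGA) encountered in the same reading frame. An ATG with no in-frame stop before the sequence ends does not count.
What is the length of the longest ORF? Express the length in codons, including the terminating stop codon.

7

Reverse complement (5'→3'): CTACATACTCTTGCTGCGGCTCCGTCGTTCTCATATCATCCTTCTAGTTGCGCGCCGTCTTCATCACTAAGATAG
Frame +1: CTA TCT TAG TGA TGA AGA CGG CGC GCA ACT AGA AGG ATG ATA TGA GAA CGA CGG AGC CGC AGC AAG AGT ATG TAG — ATG at 37, stop TGA at 43 → 9 nt; ATG at 70, stop TAG at 73 → 6 nt.
Frame +2: TAT CTT AGT GAT GAA GAC GGC GCG CAA CTA GAA GGA TGA TAT GAG AAC GAC GGA GCC GCA GCA AGA GTA TGT — no ATG→stop ORF.
Frame +3: ATC TTA GTG ATG AAG ACG GCG CGC AAC TAG AAG GAT GAT ATG AGA ACG ACG GAG CCG CAG CAA GAG TAT GTA — ATG at 12, stop TAG at 30 → 21 nt.
Frame -1: CTA CAT ACT CTT GCT GCG GCT CCG TCG TTC TCA TAT CAT CCT TCT AGT TGC GCG CCG TCT TCA TCA CTA AGA TAG — no ATG→stop ORF.
Frame -2: TAC ATA CTC TTG CTG CGG CTC CGT CGT TCT CAT ATC ATC CTT CTA GTT GCG CGC CGT CTT CAT CAC TAA GAT — no ATG→stop ORF.
Frame -3: ACA TAC TCT TGC TGC GGC TCC GTC GTT CTC ATA TCA TCC TTC TAG TTG CGC GCC GTC TTC ATC ACT AAG ATA — no ATG→stop ORF.
Longest: frame +3, positions 12–32, 21 nt = 7 codons = 6 aa. → 7 codons.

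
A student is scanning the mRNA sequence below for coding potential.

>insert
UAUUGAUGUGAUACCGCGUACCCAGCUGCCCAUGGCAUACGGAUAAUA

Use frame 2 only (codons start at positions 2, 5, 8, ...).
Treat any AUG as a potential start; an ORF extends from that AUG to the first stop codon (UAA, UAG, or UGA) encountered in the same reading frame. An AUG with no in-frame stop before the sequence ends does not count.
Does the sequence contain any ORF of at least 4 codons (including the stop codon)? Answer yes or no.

Frame 2: AUU GAU GUG AUA CCG CGU ACC CAG CUG CCC AUG GCA UAC GGA UAA — AUG at 32, stop UAA at 44 → 15 nt.
Frame 2 has an ORF of 5 codons (positions 32–46) ≥ 4, so yes.

yes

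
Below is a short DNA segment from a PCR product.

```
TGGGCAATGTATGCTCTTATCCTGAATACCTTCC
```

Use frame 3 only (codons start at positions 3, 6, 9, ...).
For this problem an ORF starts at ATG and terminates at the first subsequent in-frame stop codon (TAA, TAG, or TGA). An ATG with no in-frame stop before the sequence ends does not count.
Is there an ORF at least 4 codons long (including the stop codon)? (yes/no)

no

Frame 3: GGC AAT GTA TGC TCT TAT CCT GAA TAC CTT — no ATG→stop ORF.
Largest ORF found is 0 codons < 4, so no.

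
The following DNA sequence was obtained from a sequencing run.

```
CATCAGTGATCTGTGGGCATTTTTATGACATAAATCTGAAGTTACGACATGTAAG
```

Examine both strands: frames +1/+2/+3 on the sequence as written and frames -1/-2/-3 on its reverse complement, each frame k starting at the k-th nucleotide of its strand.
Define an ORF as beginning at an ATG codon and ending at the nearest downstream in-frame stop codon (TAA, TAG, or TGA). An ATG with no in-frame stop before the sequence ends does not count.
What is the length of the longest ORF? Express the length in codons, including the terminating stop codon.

Reverse complement (5'→3'): CTTACATGTCGTAACTTCAGATTTATGTCATAAAAATGCCCACAGATCACTGATG
Frame +1: CAT CAG TGA TCT GTG GGC ATT TTT ATG ACA TAA ATC TGA AGT TAC GAC ATG TAA — ATG at 25, stop TAA at 31 → 9 nt; ATG at 49, stop TAA at 52 → 6 nt.
Frame +2: ATC AGT GAT CTG TGG GCA TTT TTA TGA CAT AAA TCT GAA GTT ACG ACA TGT AAG — no ATG→stop ORF.
Frame +3: TCA GTG ATC TGT GGG CAT TTT TAT GAC ATA AAT CTG AAG TTA CGA CAT GTA — no ATG→stop ORF.
Frame -1: CTT ACA TGT CGT AAC TTC AGA TTT ATG TCA TAA AAA TGC CCA CAG ATC ACT GAT — ATG at 25, stop TAA at 31 → 9 nt.
Frame -2: TTA CAT GTC GTA ACT TCA GAT TTA TGT CAT AAA AAT GCC CAC AGA TCA CTG ATG — no ATG→stop ORF.
Frame -3: TAC ATG TCG TAA CTT CAG ATT TAT GTC ATA AAA ATG CCC ACA GAT CAC TGA — ATG at 6, stop TAA at 12 → 9 nt; ATG at 36, stop TGA at 51 → 18 nt.
Longest: frame -3, positions 36–53, 18 nt = 6 codons = 5 aa. → 6 codons.

6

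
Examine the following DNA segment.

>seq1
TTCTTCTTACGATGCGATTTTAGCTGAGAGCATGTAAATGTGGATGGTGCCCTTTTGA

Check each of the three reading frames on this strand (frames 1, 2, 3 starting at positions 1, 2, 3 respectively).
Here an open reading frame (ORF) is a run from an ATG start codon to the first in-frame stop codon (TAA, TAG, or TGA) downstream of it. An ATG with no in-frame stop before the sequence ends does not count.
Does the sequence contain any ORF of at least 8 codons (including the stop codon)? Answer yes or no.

no

Frame 1: TTC TTC TTA CGA TGC GAT TTT AGC TGA GAG CAT GTA AAT GTG GAT GGT GCC CTT TTG — no ATG→stop ORF.
Frame 2: TCT TCT TAC GAT GCG ATT TTA GCT GAG AGC ATG TAA ATG TGG ATG GTG CCC TTT TGA — ATG at 32, stop TAA at 35 → 6 nt; ATG at 38, stop TGA at 56 → 21 nt; ATG at 44, stop TGA at 56 → 15 nt.
Frame 3: CTT CTT ACG ATG CGA TTT TAG CTG AGA GCA TGT AAA TGT GGA TGG TGC CCT TTT — ATG at 12, stop TAG at 21 → 12 nt.
Largest ORF found is 7 codons < 8, so no.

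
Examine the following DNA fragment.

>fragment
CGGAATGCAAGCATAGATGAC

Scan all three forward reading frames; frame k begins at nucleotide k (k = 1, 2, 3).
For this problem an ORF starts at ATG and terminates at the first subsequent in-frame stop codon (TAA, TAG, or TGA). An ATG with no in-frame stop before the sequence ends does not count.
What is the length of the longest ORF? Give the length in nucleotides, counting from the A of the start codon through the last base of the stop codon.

Frame 1: CGG AAT GCA AGC ATA GAT GAC — no ATG→stop ORF.
Frame 2: GGA ATG CAA GCA TAG ATG — ATG at 5, stop TAG at 14 → 12 nt.
Frame 3: GAA TGC AAG CAT AGA TGA — no ATG→stop ORF.
Longest: frame 2, positions 5–16, 12 nt = 4 codons = 3 aa. → 12 nucleotides.

12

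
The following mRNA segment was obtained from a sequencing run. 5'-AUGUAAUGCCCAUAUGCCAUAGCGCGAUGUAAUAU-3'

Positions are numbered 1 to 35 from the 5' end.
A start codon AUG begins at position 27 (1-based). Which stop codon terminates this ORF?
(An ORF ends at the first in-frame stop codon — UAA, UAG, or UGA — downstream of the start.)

UAA

Codons from position 27: AUG (27–29), UAA (30–32).
The first in-frame stop codon is UAA.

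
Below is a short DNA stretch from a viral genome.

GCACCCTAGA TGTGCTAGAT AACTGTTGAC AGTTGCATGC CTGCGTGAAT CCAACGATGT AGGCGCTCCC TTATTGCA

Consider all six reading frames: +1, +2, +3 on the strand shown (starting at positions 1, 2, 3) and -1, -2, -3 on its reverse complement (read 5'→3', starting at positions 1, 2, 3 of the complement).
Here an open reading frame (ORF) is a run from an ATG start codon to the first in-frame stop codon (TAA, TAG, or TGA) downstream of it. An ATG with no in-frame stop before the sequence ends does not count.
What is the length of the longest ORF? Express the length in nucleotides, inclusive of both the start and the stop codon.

Reverse complement (5'→3'): TGCAATAAGGGAGCGCCTACATCGTTGGATTCACGCAGGCATGCAACTGTCAACAGTTATCTAGCACATCTAGGGTGC
Frame +1: GCA CCC TAG ATG TGC TAG ATA ACT GTT GAC AGT TGC ATG CCT GCG TGA ATC CAA CGA TGT AGG CGC TCC CTT ATT GCA — ATG at 10, stop TAG at 16 → 9 nt; ATG at 37, stop TGA at 46 → 12 nt.
Frame +2: CAC CCT AGA TGT GCT AGA TAA CTG TTG ACA GTT GCA TGC CTG CGT GAA TCC AAC GAT GTA GGC GCT CCC TTA TTG — no ATG→stop ORF.
Frame +3: ACC CTA GAT GTG CTA GAT AAC TGT TGA CAG TTG CAT GCC TGC GTG AAT CCA ACG ATG TAG GCG CTC CCT TAT TGC — ATG at 57, stop TAG at 60 → 6 nt.
Frame -1: TGC AAT AAG GGA GCG CCT ACA TCG TTG GAT TCA CGC AGG CAT GCA ACT GTC AAC AGT TAT CTA GCA CAT CTA GGG TGC — no ATG→stop ORF.
Frame -2: GCA ATA AGG GAG CGC CTA CAT CGT TGG ATT CAC GCA GGC ATG CAA CTG TCA ACA GTT ATC TAG CAC ATC TAG GGT — ATG at 41, stop TAG at 62 → 24 nt.
Frame -3: CAA TAA GGG AGC GCC TAC ATC GTT GGA TTC ACG CAG GCA TGC AAC TGT CAA CAG TTA TCT AGC ACA TCT AGG GTG — no ATG→stop ORF.
Longest: frame -2, positions 41–64, 24 nt = 8 codons = 7 aa. → 24 nucleotides.

24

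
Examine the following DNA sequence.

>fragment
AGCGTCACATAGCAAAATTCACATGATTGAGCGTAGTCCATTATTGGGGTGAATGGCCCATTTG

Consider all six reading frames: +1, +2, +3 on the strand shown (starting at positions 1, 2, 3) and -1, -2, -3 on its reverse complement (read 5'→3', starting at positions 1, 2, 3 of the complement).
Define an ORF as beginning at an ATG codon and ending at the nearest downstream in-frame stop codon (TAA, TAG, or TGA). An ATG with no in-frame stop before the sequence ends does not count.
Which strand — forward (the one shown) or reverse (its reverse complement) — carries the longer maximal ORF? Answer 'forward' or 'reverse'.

forward

Reverse complement (5'→3'): CAAATGGGCCATTCACCCCAATAATGGACTACGCTCAATCATGTGAATTTTGCTATGTGACGCT
Frame +1: AGC GTC ACA TAG CAA AAT TCA CAT GAT TGA GCG TAG TCC ATT ATT GGG GTG AAT GGC CCA TTT — no ATG→stop ORF.
Frame +2: GCG TCA CAT AGC AAA ATT CAC ATG ATT GAG CGT AGT CCA TTA TTG GGG TGA ATG GCC CAT TTG — ATG at 23, stop TGA at 50 → 30 nt.
Frame +3: CGT CAC ATA GCA AAA TTC ACA TGA TTG AGC GTA GTC CAT TAT TGG GGT GAA TGG CCC ATT — no ATG→stop ORF.
Frame -1: CAA ATG GGC CAT TCA CCC CAA TAA TGG ACT ACG CTC AAT CAT GTG AAT TTT GCT ATG TGA CGC — ATG at 4, stop TAA at 22 → 21 nt; ATG at 55, stop TGA at 58 → 6 nt.
Frame -2: AAA TGG GCC ATT CAC CCC AAT AAT GGA CTA CGC TCA ATC ATG TGA ATT TTG CTA TGT GAC GCT — ATG at 41, stop TGA at 44 → 6 nt.
Frame -3: AAT GGG CCA TTC ACC CCA ATA ATG GAC TAC GCT CAA TCA TGT GAA TTT TGC TAT GTG ACG — no ATG→stop ORF.
Forward-strand max 30 nt; reverse-strand max 21 nt. The forward strand has the longer ORF.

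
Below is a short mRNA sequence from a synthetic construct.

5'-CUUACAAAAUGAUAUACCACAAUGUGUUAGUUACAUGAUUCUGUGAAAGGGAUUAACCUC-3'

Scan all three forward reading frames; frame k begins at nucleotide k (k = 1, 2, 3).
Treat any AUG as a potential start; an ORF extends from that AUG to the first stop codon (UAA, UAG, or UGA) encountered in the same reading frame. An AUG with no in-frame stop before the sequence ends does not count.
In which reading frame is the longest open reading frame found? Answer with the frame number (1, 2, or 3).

Frame 1: CUU ACA AAA UGA UAU ACC ACA AUG UGU UAG UUA CAU GAU UCU GUG AAA GGG AUU AAC CUC — AUG at 22, stop UAG at 28 → 9 nt.
Frame 2: UUA CAA AAU GAU AUA CCA CAA UGU GUU AGU UAC AUG AUU CUG UGA AAG GGA UUA ACC — AUG at 35, stop UGA at 44 → 12 nt.
Frame 3: UAC AAA AUG AUA UAC CAC AAU GUG UUA GUU ACA UGA UUC UGU GAA AGG GAU UAA CCU — AUG at 9, stop UGA at 36 → 30 nt.
Longest ORF is 30 nt in frame 3 (positions 9–38).

3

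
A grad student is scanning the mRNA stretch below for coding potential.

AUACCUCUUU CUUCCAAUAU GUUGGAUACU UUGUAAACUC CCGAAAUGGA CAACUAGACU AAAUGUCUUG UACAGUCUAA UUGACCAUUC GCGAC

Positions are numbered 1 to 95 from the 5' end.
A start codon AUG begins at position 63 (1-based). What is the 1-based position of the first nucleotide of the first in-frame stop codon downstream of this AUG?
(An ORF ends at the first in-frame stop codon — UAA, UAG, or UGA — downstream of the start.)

Codons from position 63: AUG (63–65), UCU (66–68), UGU (69–71), ACA (72–74), GUC (75–77), UAA (78–80).
UAA is a stop codon; it begins at position 78.

78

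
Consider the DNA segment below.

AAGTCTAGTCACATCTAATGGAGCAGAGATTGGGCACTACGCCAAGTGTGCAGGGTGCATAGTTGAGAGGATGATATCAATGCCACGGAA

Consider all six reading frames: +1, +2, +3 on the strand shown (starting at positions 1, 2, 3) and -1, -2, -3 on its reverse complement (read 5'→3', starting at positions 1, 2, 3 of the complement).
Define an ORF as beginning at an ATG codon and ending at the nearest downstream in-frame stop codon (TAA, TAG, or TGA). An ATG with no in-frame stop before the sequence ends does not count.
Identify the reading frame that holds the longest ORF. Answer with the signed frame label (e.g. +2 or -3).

Reverse complement (5'→3'): TTCCGTGGCATTGATATCATCCTCTCAACTATGCACCCTGCACACTTGGCGTAGTGCCCAATCTCTGCTCCATTAGATGTGACTAGACTT
Frame +1: AAG TCT AGT CAC ATC TAA TGG AGC AGA GAT TGG GCA CTA CGC CAA GTG TGC AGG GTG CAT AGT TGA GAG GAT GAT ATC AAT GCC ACG GAA — no ATG→stop ORF.
Frame +2: AGT CTA GTC ACA TCT AAT GGA GCA GAG ATT GGG CAC TAC GCC AAG TGT GCA GGG TGC ATA GTT GAG AGG ATG ATA TCA ATG CCA CGG — no ATG→stop ORF.
Frame +3: GTC TAG TCA CAT CTA ATG GAG CAG AGA TTG GGC ACT ACG CCA AGT GTG CAG GGT GCA TAG TTG AGA GGA TGA TAT CAA TGC CAC GGA — ATG at 18, stop TAG at 60 → 45 nt.
Frame -1: TTC CGT GGC ATT GAT ATC ATC CTC TCA ACT ATG CAC CCT GCA CAC TTG GCG TAG TGC CCA ATC TCT GCT CCA TTA GAT GTG ACT AGA CTT — ATG at 31, stop TAG at 52 → 24 nt.
Frame -2: TCC GTG GCA TTG ATA TCA TCC TCT CAA CTA TGC ACC CTG CAC ACT TGG CGT AGT GCC CAA TCT CTG CTC CAT TAG ATG TGA CTA GAC — ATG at 77, stop TGA at 80 → 6 nt.
Frame -3: CCG TGG CAT TGA TAT CAT CCT CTC AAC TAT GCA CCC TGC ACA CTT GGC GTA GTG CCC AAT CTC TGC TCC ATT AGA TGT GAC TAG ACT — no ATG→stop ORF.
Longest ORF is 45 nt in frame +3 (positions 18–62).

+3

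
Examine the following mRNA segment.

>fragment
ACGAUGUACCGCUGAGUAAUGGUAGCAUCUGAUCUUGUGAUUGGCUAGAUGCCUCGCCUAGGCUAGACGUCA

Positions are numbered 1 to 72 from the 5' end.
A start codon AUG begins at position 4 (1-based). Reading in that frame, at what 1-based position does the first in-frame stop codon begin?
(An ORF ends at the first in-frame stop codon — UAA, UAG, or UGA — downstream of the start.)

13

Codons from position 4: AUG (4–6), UAC (7–9), CGC (10–12), UGA (13–15).
UGA is a stop codon; it begins at position 13.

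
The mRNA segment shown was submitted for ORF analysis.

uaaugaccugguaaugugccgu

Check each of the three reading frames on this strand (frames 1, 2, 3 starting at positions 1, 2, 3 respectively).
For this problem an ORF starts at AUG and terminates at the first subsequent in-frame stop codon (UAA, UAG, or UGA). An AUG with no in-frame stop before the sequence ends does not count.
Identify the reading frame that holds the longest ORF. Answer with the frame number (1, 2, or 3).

3

Frame 1: UAA UGA CCU GGU AAU GUG CCG — no AUG→stop ORF.
Frame 2: AAU GAC CUG GUA AUG UGC CGU — no AUG→stop ORF.
Frame 3: AUG ACC UGG UAA UGU GCC — AUG at 3, stop UAA at 12 → 12 nt.
Longest ORF is 12 nt in frame 3 (positions 3–14).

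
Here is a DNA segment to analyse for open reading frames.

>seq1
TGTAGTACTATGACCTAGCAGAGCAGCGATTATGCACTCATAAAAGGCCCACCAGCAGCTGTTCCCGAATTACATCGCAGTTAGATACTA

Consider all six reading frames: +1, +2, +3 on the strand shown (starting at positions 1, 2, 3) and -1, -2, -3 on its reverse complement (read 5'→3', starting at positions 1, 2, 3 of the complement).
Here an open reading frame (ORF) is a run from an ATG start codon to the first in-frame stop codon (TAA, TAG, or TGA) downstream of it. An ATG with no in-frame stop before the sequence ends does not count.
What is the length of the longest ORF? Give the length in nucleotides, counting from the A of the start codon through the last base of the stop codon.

12

Reverse complement (5'→3'): TAGTATCTAACTGCGATGTAATTCGGGAACAGCTGCTGGTGGGCCTTTTATGAGTGCATAATCGCTGCTCTGCTAGGTCATAGTACTACA
Frame +1: TGT AGT ACT ATG ACC TAG CAG AGC AGC GAT TAT GCA CTC ATA AAA GGC CCA CCA GCA GCT GTT CCC GAA TTA CAT CGC AGT TAG ATA CTA — ATG at 10, stop TAG at 16 → 9 nt.
Frame +2: GTA GTA CTA TGA CCT AGC AGA GCA GCG ATT ATG CAC TCA TAA AAG GCC CAC CAG CAG CTG TTC CCG AAT TAC ATC GCA GTT AGA TAC — ATG at 32, stop TAA at 41 → 12 nt.
Frame +3: TAG TAC TAT GAC CTA GCA GAG CAG CGA TTA TGC ACT CAT AAA AGG CCC ACC AGC AGC TGT TCC CGA ATT ACA TCG CAG TTA GAT ACT — no ATG→stop ORF.
Frame -1: TAG TAT CTA ACT GCG ATG TAA TTC GGG AAC AGC TGC TGG TGG GCC TTT TAT GAG TGC ATA ATC GCT GCT CTG CTA GGT CAT AGT ACT ACA — ATG at 16, stop TAA at 19 → 6 nt.
Frame -2: AGT ATC TAA CTG CGA TGT AAT TCG GGA ACA GCT GCT GGT GGG CCT TTT ATG AGT GCA TAA TCG CTG CTC TGC TAG GTC ATA GTA CTA — ATG at 50, stop TAA at 59 → 12 nt.
Frame -3: GTA TCT AAC TGC GAT GTA ATT CGG GAA CAG CTG CTG GTG GGC CTT TTA TGA GTG CAT AAT CGC TGC TCT GCT AGG TCA TAG TAC TAC — no ATG→stop ORF.
Longest: frame +2, positions 32–43, 12 nt = 4 codons = 3 aa. → 12 nucleotides.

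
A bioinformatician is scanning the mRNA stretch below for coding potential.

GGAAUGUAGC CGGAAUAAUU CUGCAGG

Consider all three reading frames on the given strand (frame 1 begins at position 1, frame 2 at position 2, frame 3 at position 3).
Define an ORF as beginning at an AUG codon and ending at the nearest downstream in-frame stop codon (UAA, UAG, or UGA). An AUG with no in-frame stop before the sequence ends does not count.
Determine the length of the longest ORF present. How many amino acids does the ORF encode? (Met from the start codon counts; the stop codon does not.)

1

Frame 1: GGA AUG UAG CCG GAA UAA UUC UGC AGG — AUG at 4, stop UAG at 7 → 6 nt.
Frame 2: GAA UGU AGC CGG AAU AAU UCU GCA — no AUG→stop ORF.
Frame 3: AAU GUA GCC GGA AUA AUU CUG CAG — no AUG→stop ORF.
Longest: frame 1, positions 4–9, 6 nt = 2 codons = 1 aa. → 1 amino acids.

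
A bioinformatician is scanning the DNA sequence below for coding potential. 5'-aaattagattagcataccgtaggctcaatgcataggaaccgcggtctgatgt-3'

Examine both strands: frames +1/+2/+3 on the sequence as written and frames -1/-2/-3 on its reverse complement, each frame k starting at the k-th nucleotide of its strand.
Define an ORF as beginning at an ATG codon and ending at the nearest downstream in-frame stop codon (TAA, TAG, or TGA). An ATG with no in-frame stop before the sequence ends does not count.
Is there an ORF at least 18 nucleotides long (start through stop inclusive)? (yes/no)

Reverse complement (5'→3'): ACATCAGACCGCGGTTCCTATGCATTGAGCCTACGGTATGCTAATCTAATTT
Frame +1: AAA TTA GAT TAG CAT ACC GTA GGC TCA ATG CAT AGG AAC CGC GGT CTG ATG — no ATG→stop ORF.
Frame +2: AAT TAG ATT AGC ATA CCG TAG GCT CAA TGC ATA GGA ACC GCG GTC TGA TGT — no ATG→stop ORF.
Frame +3: ATT AGA TTA GCA TAC CGT AGG CTC AAT GCA TAG GAA CCG CGG TCT GAT — no ATG→stop ORF.
Frame -1: ACA TCA GAC CGC GGT TCC TAT GCA TTG AGC CTA CGG TAT GCT AAT CTA ATT — no ATG→stop ORF.
Frame -2: CAT CAG ACC GCG GTT CCT ATG CAT TGA GCC TAC GGT ATG CTA ATC TAA TTT — ATG at 20, stop TGA at 26 → 9 nt; ATG at 38, stop TAA at 47 → 12 nt.
Frame -3: ATC AGA CCG CGG TTC CTA TGC ATT GAG CCT ACG GTA TGC TAA TCT AAT — no ATG→stop ORF.
Largest ORF found is 12 nucleotides < 18, so no.

no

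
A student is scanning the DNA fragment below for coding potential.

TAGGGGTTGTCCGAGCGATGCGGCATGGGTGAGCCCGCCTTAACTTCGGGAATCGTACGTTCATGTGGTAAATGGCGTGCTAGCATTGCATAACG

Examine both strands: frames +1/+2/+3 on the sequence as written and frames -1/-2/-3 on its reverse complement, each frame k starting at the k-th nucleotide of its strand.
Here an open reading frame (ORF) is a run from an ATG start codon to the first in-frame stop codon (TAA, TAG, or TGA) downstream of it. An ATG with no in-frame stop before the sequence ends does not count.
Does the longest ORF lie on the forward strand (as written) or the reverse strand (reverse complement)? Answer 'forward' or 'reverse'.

Reverse complement (5'→3'): CGTTATGCAATGCTAGCACGCCATTTACCACATGAACGTACGATTCCCGAAGTTAAGGCGGGCTCACCCATGCCGCATCGCTCGGACAACCCCTA
Frame +1: TAG GGG TTG TCC GAG CGA TGC GGC ATG GGT GAG CCC GCC TTA ACT TCG GGA ATC GTA CGT TCA TGT GGT AAA TGG CGT GCT AGC ATT GCA TAA — ATG at 25, stop TAA at 91 → 69 nt.
Frame +2: AGG GGT TGT CCG AGC GAT GCG GCA TGG GTG AGC CCG CCT TAA CTT CGG GAA TCG TAC GTT CAT GTG GTA AAT GGC GTG CTA GCA TTG CAT AAC — no ATG→stop ORF.
Frame +3: GGG GTT GTC CGA GCG ATG CGG CAT GGG TGA GCC CGC CTT AAC TTC GGG AAT CGT ACG TTC ATG TGG TAA ATG GCG TGC TAG CAT TGC ATA ACG — ATG at 18, stop TGA at 30 → 15 nt; ATG at 63, stop TAA at 69 → 9 nt; ATG at 72, stop TAG at 81 → 12 nt.
Frame -1: CGT TAT GCA ATG CTA GCA CGC CAT TTA CCA CAT GAA CGT ACG ATT CCC GAA GTT AAG GCG GGC TCA CCC ATG CCG CAT CGC TCG GAC AAC CCC — no ATG→stop ORF.
Frame -2: GTT ATG CAA TGC TAG CAC GCC ATT TAC CAC ATG AAC GTA CGA TTC CCG AAG TTA AGG CGG GCT CAC CCA TGC CGC ATC GCT CGG ACA ACC CCT — ATG at 5, stop TAG at 14 → 12 nt.
Frame -3: TTA TGC AAT GCT AGC ACG CCA TTT ACC ACA TGA ACG TAC GAT TCC CGA AGT TAA GGC GGG CTC ACC CAT GCC GCA TCG CTC GGA CAA CCC CTA — no ATG→stop ORF.
Forward-strand max 69 nt; reverse-strand max 12 nt. The forward strand has the longer ORF.

forward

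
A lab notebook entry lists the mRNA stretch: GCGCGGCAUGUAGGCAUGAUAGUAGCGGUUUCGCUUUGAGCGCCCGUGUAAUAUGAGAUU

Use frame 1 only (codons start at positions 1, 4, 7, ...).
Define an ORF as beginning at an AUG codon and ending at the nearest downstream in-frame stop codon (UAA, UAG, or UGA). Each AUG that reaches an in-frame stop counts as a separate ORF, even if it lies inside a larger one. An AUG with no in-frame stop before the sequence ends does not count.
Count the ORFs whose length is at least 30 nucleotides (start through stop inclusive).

Frame 1: GCG CGG CAU GUA GGC AUG AUA GUA GCG GUU UCG CUU UGA GCG CCC GUG UAA UAU GAG AUU — AUG at 16, stop UGA at 37 → 24 nt.
No ORF reaches 30 nucleotides. Count = 0.

0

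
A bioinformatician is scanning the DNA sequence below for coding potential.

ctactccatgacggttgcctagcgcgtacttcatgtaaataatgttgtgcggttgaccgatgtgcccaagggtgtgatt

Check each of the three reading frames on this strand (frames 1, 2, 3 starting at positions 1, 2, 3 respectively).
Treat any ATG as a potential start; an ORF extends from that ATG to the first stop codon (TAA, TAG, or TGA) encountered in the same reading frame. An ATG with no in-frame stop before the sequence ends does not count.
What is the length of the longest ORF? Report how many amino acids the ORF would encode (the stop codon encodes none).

5

Frame 1: CTA CTC CAT GAC GGT TGC CTA GCG CGT ACT TCA TGT AAA TAA TGT TGT GCG GTT GAC CGA TGT GCC CAA GGG TGT GAT — no ATG→stop ORF.
Frame 2: TAC TCC ATG ACG GTT GCC TAG CGC GTA CTT CAT GTA AAT AAT GTT GTG CGG TTG ACC GAT GTG CCC AAG GGT GTG ATT — ATG at 8, stop TAG at 20 → 15 nt.
Frame 3: ACT CCA TGA CGG TTG CCT AGC GCG TAC TTC ATG TAA ATA ATG TTG TGC GGT TGA CCG ATG TGC CCA AGG GTG TGA — ATG at 33, stop TAA at 36 → 6 nt; ATG at 42, stop TGA at 54 → 15 nt; ATG at 60, stop TGA at 75 → 18 nt.
Longest: frame 3, positions 60–77, 18 nt = 6 codons = 5 aa. → 5 amino acids.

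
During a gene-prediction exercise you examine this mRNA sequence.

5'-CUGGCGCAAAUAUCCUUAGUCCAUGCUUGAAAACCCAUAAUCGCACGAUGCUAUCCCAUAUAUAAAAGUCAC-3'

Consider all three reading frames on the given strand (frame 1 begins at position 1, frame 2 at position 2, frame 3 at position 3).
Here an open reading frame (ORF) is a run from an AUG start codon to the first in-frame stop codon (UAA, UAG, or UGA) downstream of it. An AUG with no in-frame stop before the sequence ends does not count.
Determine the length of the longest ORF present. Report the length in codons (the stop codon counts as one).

Frame 1: CUG GCG CAA AUA UCC UUA GUC CAU GCU UGA AAA CCC AUA AUC GCA CGA UGC UAU CCC AUA UAU AAA AGU CAC — no AUG→stop ORF.
Frame 2: UGG CGC AAA UAU CCU UAG UCC AUG CUU GAA AAC CCA UAA UCG CAC GAU GCU AUC CCA UAU AUA AAA GUC — AUG at 23, stop UAA at 38 → 18 nt.
Frame 3: GGC GCA AAU AUC CUU AGU CCA UGC UUG AAA ACC CAU AAU CGC ACG AUG CUA UCC CAU AUA UAA AAG UCA — AUG at 48, stop UAA at 63 → 18 nt.
Longest: frame 2, positions 23–40, 18 nt = 6 codons = 5 aa. → 6 codons.

6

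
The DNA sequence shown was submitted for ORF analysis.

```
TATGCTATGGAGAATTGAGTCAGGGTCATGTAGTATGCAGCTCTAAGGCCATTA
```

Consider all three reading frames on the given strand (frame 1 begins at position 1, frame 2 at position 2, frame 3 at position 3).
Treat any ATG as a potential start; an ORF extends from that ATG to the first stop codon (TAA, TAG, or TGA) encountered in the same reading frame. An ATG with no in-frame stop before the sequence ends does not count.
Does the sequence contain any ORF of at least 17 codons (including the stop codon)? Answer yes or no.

Frame 1: TAT GCT ATG GAG AAT TGA GTC AGG GTC ATG TAG TAT GCA GCT CTA AGG CCA TTA — ATG at 7, stop TGA at 16 → 12 nt; ATG at 28, stop TAG at 31 → 6 nt.
Frame 2: ATG CTA TGG AGA ATT GAG TCA GGG TCA TGT AGT ATG CAG CTC TAA GGC CAT — ATG at 2, stop TAA at 44 → 45 nt; ATG at 35, stop TAA at 44 → 12 nt.
Frame 3: TGC TAT GGA GAA TTG AGT CAG GGT CAT GTA GTA TGC AGC TCT AAG GCC ATT — no ATG→stop ORF.
Largest ORF found is 15 codons < 17, so no.

no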